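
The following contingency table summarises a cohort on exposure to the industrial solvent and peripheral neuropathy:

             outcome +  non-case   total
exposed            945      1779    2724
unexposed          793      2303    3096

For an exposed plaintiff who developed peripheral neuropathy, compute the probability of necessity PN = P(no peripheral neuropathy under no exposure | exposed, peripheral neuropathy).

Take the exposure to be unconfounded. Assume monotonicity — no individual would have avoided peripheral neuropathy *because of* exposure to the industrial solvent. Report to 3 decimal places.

p₁ = P(outcome | exposed) = 945/2724 = 0.34692
p₀ = P(outcome | unexposed) = 793/3096 = 0.25614
Under exogeneity and monotonicity, PN = (p₁ − p₀)/p₁.
PN = (0.34692 − 0.25614) / 0.34692 ≈ 0.2617

PN ≈ 0.262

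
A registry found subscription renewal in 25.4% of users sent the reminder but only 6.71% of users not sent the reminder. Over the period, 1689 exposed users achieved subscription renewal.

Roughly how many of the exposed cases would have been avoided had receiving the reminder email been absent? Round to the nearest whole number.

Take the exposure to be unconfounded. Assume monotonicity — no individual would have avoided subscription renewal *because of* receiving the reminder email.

about 1243 cases

p₁ = 0.254, p₀ = 0.0671.
PN = (p₁ − p₀)/p₁ = (0.254 − 0.0671) / 0.254 ≈ 0.73583.
Attributable cases ≈ PN × (exposed cases) = 0.73583 × 1689 ≈ 1242.81.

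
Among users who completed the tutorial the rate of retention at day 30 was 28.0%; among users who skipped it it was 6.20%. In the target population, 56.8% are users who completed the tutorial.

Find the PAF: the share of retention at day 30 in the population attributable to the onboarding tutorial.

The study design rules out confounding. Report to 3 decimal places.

PAF ≈ 0.666

p₁ = 0.28, p₀ = 0.062.
Overall risk P(Y=1) = π·p₁ + (1−π)·p₀ = 0.568×0.28 + 0.432×0.062 = 0.18582.
Under exogeneity, PAF = [P(Y=1) − p₀] / P(Y=1).
PAF = (0.18582 − 0.062) / 0.18582 ≈ 0.6664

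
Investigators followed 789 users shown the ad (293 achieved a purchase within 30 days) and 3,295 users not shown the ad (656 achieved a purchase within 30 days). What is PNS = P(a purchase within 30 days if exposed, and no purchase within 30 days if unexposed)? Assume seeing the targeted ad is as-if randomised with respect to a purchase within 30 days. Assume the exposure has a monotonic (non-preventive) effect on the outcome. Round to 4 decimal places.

PNS ≈ 0.1723

p₁ = P(outcome | exposed) = 293/789 = 0.37136
p₀ = P(outcome | unexposed) = 656/3295 = 0.19909
Under exogeneity and monotonicity, PNS = p₁ − p₀.
PNS = 0.37136 − 0.19909 = 0.17227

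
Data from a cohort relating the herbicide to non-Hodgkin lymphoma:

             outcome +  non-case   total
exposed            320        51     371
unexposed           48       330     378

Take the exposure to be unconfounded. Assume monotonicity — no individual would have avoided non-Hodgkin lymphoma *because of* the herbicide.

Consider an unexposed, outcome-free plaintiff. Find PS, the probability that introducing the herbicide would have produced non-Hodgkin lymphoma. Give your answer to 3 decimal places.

PS ≈ 0.843

p₁ = P(outcome | exposed) = 320/371 = 0.86253
p₀ = P(outcome | unexposed) = 48/378 = 0.12698
Under exogeneity and monotonicity, PS = (p₁ − p₀)/(1 − p₀).
PS = (0.86253 − 0.12698) / 0.87302 ≈ 0.8425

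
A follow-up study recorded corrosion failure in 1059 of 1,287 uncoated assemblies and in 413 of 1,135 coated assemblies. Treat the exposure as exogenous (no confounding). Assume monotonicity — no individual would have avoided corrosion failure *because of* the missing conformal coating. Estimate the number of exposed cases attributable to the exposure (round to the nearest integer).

about 591 cases

p₁ = P(outcome | exposed) = 1059/1287 = 0.82284
p₀ = P(outcome | unexposed) = 413/1135 = 0.36388
PN = (p₁ − p₀)/p₁ = (0.82284 − 0.36388) / 0.82284 ≈ 0.55778.
Attributable cases ≈ PN × (exposed cases) = 0.55778 × 1059 ≈ 590.69.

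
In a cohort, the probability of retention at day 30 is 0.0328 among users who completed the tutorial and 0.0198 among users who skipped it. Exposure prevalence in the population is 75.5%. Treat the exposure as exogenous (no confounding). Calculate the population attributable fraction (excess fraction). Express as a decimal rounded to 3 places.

Let p₁ = 0.0328, p₀ = 0.0198.
Overall risk P(Y=1) = π·p₁ + (1−π)·p₀ = 0.755×0.0328 + 0.245×0.0198 = 0.029615.
Under exogeneity, PAF = [P(Y=1) − p₀] / P(Y=1).
PAF = (0.029615 − 0.0198) / 0.029615 ≈ 0.3314

PAF ≈ 0.331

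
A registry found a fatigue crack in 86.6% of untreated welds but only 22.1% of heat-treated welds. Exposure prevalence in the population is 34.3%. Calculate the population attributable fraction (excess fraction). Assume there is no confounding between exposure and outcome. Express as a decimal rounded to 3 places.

p₁ = 0.866, p₀ = 0.221.
Overall risk P(Y=1) = π·p₁ + (1−π)·p₀ = 0.343×0.866 + 0.657×0.221 = 0.44223.
Under exogeneity, PAF = [P(Y=1) − p₀] / P(Y=1).
PAF = (0.44223 − 0.221) / 0.44223 ≈ 0.5003

PAF ≈ 0.500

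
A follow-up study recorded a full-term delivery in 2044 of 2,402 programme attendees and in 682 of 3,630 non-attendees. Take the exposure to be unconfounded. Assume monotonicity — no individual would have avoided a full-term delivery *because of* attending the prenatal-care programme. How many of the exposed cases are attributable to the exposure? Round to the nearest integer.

about 1593 cases

p₁ = P(outcome | exposed) = 2044/2402 = 0.85096
p₀ = P(outcome | unexposed) = 682/3630 = 0.18788
PN = (p₁ − p₀)/p₁ = (0.85096 − 0.18788) / 0.85096 ≈ 0.77921.
Attributable cases ≈ PN × (exposed cases) = 0.77921 × 2044 ≈ 1592.72.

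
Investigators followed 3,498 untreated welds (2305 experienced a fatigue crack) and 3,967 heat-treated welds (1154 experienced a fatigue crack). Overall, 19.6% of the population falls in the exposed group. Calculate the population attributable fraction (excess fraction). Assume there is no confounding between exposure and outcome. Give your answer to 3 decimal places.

PAF ≈ 0.199

p₁ = P(outcome | exposed) = 2305/3498 = 0.65895
p₀ = P(outcome | unexposed) = 1154/3967 = 0.2909
Overall risk P(Y=1) = π·p₁ + (1−π)·p₀ = 0.196×0.65895 + 0.804×0.2909 = 0.36304.
Under exogeneity, PAF = [P(Y=1) − p₀] / P(Y=1).
PAF = (0.36304 − 0.2909) / 0.36304 ≈ 0.1987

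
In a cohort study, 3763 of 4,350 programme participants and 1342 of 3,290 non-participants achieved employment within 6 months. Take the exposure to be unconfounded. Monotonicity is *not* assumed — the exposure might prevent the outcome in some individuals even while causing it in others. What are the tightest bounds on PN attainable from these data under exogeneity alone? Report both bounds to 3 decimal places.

p₁ = P(outcome | exposed) = 3763/4350 = 0.86506
p₀ = P(outcome | unexposed) = 1342/3290 = 0.4079
Under exogeneity alone the bounds on PN are max{0,(p₁−p₀)/p₁} ≤ PN ≤ min{1,(1−p₀)/p₁}.
  lower = (p₁ − p₀)/p₁ = 0.45715 / 0.86506 ≈ 0.5285
  upper = min{1, (1 − p₀)/p₁} = 0.5921 / 0.86506 ≈ 0.6845

0.528 ≤ PN ≤ 0.684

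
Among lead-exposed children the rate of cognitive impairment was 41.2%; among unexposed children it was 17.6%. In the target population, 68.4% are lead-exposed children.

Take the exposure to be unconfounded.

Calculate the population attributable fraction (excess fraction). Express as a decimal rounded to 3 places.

p₁ = 0.412, p₀ = 0.176.
Overall risk P(Y=1) = π·p₁ + (1−π)·p₀ = 0.684×0.412 + 0.316×0.176 = 0.33742.
Under exogeneity, PAF = [P(Y=1) − p₀] / P(Y=1).
PAF = (0.33742 − 0.176) / 0.33742 ≈ 0.4784

PAF ≈ 0.478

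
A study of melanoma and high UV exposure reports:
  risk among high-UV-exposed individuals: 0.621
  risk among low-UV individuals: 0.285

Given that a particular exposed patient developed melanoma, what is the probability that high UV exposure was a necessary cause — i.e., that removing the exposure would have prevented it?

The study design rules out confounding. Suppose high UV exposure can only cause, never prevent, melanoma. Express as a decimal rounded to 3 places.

PN ≈ 0.541

Let p₁ = 0.621, p₀ = 0.285.
Under exogeneity and monotonicity, PN = (p₁ − p₀) / p₁.
PN = (0.621 − 0.285) / 0.621 = 0.336 / 0.621 ≈ 0.5411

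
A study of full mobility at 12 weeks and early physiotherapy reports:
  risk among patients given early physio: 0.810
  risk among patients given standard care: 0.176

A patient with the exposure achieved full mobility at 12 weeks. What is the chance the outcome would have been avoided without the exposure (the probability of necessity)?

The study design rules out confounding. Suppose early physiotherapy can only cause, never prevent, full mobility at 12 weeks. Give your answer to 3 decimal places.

Let p₁ = 0.81, p₀ = 0.176.
Under exogeneity and monotonicity, PN = (p₁ − p₀) / p₁.
PN = (0.81 − 0.176) / 0.81 = 0.634 / 0.81 ≈ 0.7827

PN ≈ 0.783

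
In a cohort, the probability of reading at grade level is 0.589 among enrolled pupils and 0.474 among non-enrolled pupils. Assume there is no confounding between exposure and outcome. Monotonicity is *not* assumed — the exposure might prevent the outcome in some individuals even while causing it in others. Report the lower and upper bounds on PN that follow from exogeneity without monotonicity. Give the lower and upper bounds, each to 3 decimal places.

0.195 ≤ PN ≤ 0.893

Let p₁ = 0.589, p₀ = 0.474.
Under exogeneity alone the bounds on PN are max{0,(p₁−p₀)/p₁} ≤ PN ≤ min{1,(1−p₀)/p₁}.
  lower = (p₁ − p₀)/p₁ = 0.115 / 0.589 ≈ 0.1952
  upper = min{1, (1 − p₀)/p₁} = 0.526 / 0.589 ≈ 0.8930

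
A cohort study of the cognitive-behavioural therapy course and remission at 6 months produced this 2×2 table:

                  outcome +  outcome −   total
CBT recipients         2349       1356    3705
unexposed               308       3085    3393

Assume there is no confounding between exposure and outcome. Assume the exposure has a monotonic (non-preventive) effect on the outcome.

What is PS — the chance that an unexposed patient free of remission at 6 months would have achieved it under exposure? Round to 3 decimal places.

p₁ = P(outcome | exposed) = 2349/3705 = 0.63401
p₀ = P(outcome | unexposed) = 308/3393 = 0.090775
Under exogeneity and monotonicity, PS = (p₁ − p₀)/(1 − p₀).
PS = (0.63401 − 0.090775) / 0.90922 ≈ 0.5975

PS ≈ 0.597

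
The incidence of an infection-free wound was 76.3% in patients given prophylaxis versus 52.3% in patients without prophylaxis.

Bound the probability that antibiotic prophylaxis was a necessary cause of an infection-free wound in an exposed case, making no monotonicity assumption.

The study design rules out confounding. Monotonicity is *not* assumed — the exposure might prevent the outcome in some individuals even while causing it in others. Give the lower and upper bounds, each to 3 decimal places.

0.315 ≤ PN ≤ 0.625

p₁ = 0.763, p₀ = 0.523.
Under exogeneity alone the bounds on PN are max{0,(p₁−p₀)/p₁} ≤ PN ≤ min{1,(1−p₀)/p₁}.
  lower = (p₁ − p₀)/p₁ = 0.24 / 0.763 ≈ 0.3145
  upper = min{1, (1 − p₀)/p₁} = 0.477 / 0.763 ≈ 0.6252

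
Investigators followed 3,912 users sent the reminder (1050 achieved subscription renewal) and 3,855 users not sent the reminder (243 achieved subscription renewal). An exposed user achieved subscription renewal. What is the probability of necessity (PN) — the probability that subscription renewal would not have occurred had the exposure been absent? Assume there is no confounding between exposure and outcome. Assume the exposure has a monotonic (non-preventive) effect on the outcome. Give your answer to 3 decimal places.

p₁ = P(outcome | exposed) = 1050/3912 = 0.2684
p₀ = P(outcome | unexposed) = 243/3855 = 0.063035
Under exogeneity and monotonicity, PN = (p₁ − p₀) / p₁.
PN = (0.2684 − 0.063035) / 0.2684 = 0.20537 / 0.2684 ≈ 0.7651

PN ≈ 0.765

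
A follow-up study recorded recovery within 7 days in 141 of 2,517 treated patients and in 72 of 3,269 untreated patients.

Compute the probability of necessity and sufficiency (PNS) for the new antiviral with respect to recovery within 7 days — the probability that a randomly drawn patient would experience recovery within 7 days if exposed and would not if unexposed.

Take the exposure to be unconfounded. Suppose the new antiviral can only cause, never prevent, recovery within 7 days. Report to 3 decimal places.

PNS ≈ 0.034

p₁ = P(outcome | exposed) = 141/2517 = 0.056019
p₀ = P(outcome | unexposed) = 72/3269 = 0.022025
Under exogeneity and monotonicity, PNS = p₁ − p₀.
PNS = 0.056019 − 0.022025 = 0.033994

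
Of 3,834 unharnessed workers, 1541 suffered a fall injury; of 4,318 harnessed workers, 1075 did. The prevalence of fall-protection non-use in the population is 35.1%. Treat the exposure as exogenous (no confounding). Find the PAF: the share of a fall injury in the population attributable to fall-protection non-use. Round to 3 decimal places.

PAF ≈ 0.177

p₁ = P(outcome | exposed) = 1541/3834 = 0.40193
p₀ = P(outcome | unexposed) = 1075/4318 = 0.24896
Overall risk P(Y=1) = π·p₁ + (1−π)·p₀ = 0.351×0.40193 + 0.649×0.24896 = 0.30265.
Under exogeneity, PAF = [P(Y=1) − p₀] / P(Y=1).
PAF = (0.30265 − 0.24896) / 0.30265 ≈ 0.1774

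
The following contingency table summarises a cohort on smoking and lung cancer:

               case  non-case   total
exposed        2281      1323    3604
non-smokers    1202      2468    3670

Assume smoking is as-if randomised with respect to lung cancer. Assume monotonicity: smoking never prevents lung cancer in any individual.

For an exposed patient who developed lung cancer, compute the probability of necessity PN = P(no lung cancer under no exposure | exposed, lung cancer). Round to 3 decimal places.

p₁ = P(outcome | exposed) = 2281/3604 = 0.63291
p₀ = P(outcome | unexposed) = 1202/3670 = 0.32752
Under exogeneity and monotonicity, PN = (p₁ − p₀)/p₁.
PN = (0.63291 − 0.32752) / 0.63291 ≈ 0.4825

PN ≈ 0.483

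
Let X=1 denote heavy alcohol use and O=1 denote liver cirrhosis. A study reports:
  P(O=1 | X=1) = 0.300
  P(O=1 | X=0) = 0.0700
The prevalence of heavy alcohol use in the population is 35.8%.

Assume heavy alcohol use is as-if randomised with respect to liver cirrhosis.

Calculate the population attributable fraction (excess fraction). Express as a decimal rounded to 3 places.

PAF ≈ 0.541

Let p₁ = 0.3, p₀ = 0.07.
Overall risk P(Y=1) = π·p₁ + (1−π)·p₀ = 0.358×0.3 + 0.642×0.07 = 0.15234.
Under exogeneity, PAF = [P(Y=1) − p₀] / P(Y=1).
PAF = (0.15234 − 0.07) / 0.15234 ≈ 0.5405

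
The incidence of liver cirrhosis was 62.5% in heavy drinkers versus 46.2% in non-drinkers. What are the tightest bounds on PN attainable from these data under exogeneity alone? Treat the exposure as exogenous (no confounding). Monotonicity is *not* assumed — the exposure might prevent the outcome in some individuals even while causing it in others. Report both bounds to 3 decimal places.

0.261 ≤ PN ≤ 0.861

p₁ = 0.625, p₀ = 0.462.
Under exogeneity alone the bounds on PN are max{0,(p₁−p₀)/p₁} ≤ PN ≤ min{1,(1−p₀)/p₁}.
  lower = (p₁ − p₀)/p₁ = 0.163 / 0.625 ≈ 0.2608
  upper = min{1, (1 − p₀)/p₁} = 0.538 / 0.625 ≈ 0.8608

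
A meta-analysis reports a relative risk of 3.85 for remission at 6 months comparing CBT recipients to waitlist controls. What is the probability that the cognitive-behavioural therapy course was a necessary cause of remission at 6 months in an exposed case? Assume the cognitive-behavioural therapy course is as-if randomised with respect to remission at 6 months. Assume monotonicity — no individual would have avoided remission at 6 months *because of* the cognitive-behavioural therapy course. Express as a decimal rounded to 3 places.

Under exogeneity and monotonicity, PN = (RR − 1) / RR = 1 − 1/RR.
PN = (3.85 − 1) / 3.85 = 2.85 / 3.85 ≈ 0.7403

PN ≈ 0.740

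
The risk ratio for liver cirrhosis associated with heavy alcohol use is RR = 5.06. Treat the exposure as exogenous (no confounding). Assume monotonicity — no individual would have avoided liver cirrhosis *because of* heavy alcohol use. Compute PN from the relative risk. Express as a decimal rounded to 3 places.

Under exogeneity and monotonicity, PN = (RR − 1) / RR = 1 − 1/RR.
PN = (5.06 − 1) / 5.06 = 4.06 / 5.06 ≈ 0.8024

PN ≈ 0.802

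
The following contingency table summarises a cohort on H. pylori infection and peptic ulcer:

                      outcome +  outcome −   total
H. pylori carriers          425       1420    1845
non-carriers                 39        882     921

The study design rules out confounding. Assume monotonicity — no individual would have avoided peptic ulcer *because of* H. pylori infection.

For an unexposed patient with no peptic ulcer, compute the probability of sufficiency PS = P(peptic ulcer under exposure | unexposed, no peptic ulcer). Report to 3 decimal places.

p₁ = P(outcome | exposed) = 425/1845 = 0.23035
p₀ = P(outcome | unexposed) = 39/921 = 0.042345
Under exogeneity and monotonicity, PS = (p₁ − p₀)/(1 − p₀).
PS = (0.23035 − 0.042345) / 0.95765 ≈ 0.1963

PS ≈ 0.196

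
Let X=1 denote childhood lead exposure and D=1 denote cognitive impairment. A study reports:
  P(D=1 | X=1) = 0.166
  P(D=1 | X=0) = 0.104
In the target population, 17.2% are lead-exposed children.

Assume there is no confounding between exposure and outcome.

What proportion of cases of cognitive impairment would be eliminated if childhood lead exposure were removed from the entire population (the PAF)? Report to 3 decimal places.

Let p₁ = 0.166, p₀ = 0.104.
Overall risk P(Y=1) = π·p₁ + (1−π)·p₀ = 0.172×0.166 + 0.828×0.104 = 0.11466.
Under exogeneity, PAF = [P(Y=1) − p₀] / P(Y=1).
PAF = (0.11466 − 0.104) / 0.11466 ≈ 0.0930

PAF ≈ 0.093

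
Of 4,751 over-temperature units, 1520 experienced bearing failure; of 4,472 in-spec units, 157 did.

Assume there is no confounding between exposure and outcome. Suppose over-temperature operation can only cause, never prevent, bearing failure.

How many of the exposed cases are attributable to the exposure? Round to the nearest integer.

about 1353 cases

p₁ = P(outcome | exposed) = 1520/4751 = 0.31993
p₀ = P(outcome | unexposed) = 157/4472 = 0.035107
PN = (p₁ − p₀)/p₁ = (0.31993 − 0.035107) / 0.31993 ≈ 0.89027.
Attributable cases ≈ PN × (exposed cases) = 0.89027 × 1520 ≈ 1353.21.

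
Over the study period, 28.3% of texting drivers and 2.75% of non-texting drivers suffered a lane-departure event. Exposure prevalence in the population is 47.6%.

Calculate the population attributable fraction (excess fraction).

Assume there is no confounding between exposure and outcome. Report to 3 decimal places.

p₁ = 0.283, p₀ = 0.0275.
Overall risk P(Y=1) = π·p₁ + (1−π)·p₀ = 0.476×0.283 + 0.524×0.0275 = 0.14912.
Under exogeneity, PAF = [P(Y=1) − p₀] / P(Y=1).
PAF = (0.14912 − 0.0275) / 0.14912 ≈ 0.8156

PAF ≈ 0.816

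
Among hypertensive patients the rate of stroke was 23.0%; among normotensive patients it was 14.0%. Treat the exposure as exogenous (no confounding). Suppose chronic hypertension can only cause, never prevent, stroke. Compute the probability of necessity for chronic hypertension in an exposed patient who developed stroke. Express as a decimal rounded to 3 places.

p₁ = 0.23, p₀ = 0.14.
Under exogeneity and monotonicity, PN = (p₁ − p₀) / p₁.
PN = (0.23 − 0.14) / 0.23 = 0.09 / 0.23 ≈ 0.3913

PN ≈ 0.391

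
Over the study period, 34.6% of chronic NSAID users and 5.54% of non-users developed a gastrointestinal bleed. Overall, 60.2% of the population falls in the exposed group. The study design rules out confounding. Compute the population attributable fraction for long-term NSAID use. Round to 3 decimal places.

p₁ = 0.346, p₀ = 0.0554.
Overall risk P(Y=1) = π·p₁ + (1−π)·p₀ = 0.602×0.346 + 0.398×0.0554 = 0.23034.
Under exogeneity, PAF = [P(Y=1) − p₀] / P(Y=1).
PAF = (0.23034 − 0.0554) / 0.23034 ≈ 0.7595

PAF ≈ 0.759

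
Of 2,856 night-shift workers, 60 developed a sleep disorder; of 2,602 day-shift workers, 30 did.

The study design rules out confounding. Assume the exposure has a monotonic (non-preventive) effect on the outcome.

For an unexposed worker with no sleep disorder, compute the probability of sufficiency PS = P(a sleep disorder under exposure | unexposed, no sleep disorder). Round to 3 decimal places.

p₁ = P(outcome | exposed) = 60/2856 = 0.021008
p₀ = P(outcome | unexposed) = 30/2602 = 0.01153
Under exogeneity and monotonicity, PS = (p₁ − p₀) / (1 − p₀).
PS = (0.021008 − 0.01153) / (1 − 0.01153) = 0.0094788 / 0.98847 ≈ 0.0096

PS ≈ 0.010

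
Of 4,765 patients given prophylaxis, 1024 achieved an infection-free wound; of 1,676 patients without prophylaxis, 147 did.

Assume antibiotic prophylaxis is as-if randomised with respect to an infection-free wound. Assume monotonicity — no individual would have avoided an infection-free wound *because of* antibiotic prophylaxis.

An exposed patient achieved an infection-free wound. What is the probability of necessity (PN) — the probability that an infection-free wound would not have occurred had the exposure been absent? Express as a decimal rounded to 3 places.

p₁ = P(outcome | exposed) = 1024/4765 = 0.2149
p₀ = P(outcome | unexposed) = 147/1676 = 0.087709
Under exogeneity and monotonicity, PN = (p₁ − p₀) / p₁.
PN = (0.2149 − 0.087709) / 0.2149 = 0.12719 / 0.2149 ≈ 0.5919

PN ≈ 0.592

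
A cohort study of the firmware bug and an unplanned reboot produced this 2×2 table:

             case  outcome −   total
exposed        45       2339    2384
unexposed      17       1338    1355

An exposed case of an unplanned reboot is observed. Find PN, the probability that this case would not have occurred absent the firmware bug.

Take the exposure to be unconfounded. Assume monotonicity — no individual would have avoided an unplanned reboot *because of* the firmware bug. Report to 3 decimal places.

PN ≈ 0.335

p₁ = P(outcome | exposed) = 45/2384 = 0.018876
p₀ = P(outcome | unexposed) = 17/1355 = 0.012546
Under exogeneity and monotonicity, PN = (p₁ − p₀)/p₁.
PN = (0.018876 − 0.012546) / 0.018876 ≈ 0.3353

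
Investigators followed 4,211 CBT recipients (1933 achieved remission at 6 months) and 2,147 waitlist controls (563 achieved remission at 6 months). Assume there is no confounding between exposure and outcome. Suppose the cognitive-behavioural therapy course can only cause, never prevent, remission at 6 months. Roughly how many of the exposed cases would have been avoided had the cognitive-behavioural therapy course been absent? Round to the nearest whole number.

about 829 cases

p₁ = P(outcome | exposed) = 1933/4211 = 0.45904
p₀ = P(outcome | unexposed) = 563/2147 = 0.26223
PN = (p₁ − p₀)/p₁ = (0.45904 − 0.26223) / 0.45904 ≈ 0.42875.
Attributable cases ≈ PN × (exposed cases) = 0.42875 × 1933 ≈ 828.76.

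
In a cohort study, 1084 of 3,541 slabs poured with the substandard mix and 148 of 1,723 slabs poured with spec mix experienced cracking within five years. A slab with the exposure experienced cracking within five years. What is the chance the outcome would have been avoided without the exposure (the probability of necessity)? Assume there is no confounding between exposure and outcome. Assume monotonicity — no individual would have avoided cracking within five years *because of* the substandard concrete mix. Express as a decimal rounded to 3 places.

p₁ = P(outcome | exposed) = 1084/3541 = 0.30613
p₀ = P(outcome | unexposed) = 148/1723 = 0.085897
Under exogeneity and monotonicity, PN = (p₁ − p₀) / p₁.
PN = (0.30613 − 0.085897) / 0.30613 = 0.22023 / 0.30613 ≈ 0.7194

PN ≈ 0.719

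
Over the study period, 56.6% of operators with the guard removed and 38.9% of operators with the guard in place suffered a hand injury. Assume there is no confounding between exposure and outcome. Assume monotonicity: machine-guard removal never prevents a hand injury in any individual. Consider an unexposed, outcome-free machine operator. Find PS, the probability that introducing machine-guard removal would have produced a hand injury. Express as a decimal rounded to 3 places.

PS ≈ 0.290

p₁ = 0.566, p₀ = 0.389.
Under exogeneity and monotonicity, PS = (p₁ − p₀) / (1 − p₀).
PS = (0.566 − 0.389) / (1 − 0.389) = 0.177 / 0.611 ≈ 0.2897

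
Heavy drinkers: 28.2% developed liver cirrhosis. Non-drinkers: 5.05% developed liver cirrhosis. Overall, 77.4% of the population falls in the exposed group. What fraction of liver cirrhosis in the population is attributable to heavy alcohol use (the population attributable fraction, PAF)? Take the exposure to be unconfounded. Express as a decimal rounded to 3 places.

p₁ = 0.282, p₀ = 0.0505.
Overall risk P(Y=1) = π·p₁ + (1−π)·p₀ = 0.774×0.282 + 0.226×0.0505 = 0.22968.
Under exogeneity, PAF = [P(Y=1) − p₀] / P(Y=1).
PAF = (0.22968 − 0.0505) / 0.22968 ≈ 0.7801

PAF ≈ 0.780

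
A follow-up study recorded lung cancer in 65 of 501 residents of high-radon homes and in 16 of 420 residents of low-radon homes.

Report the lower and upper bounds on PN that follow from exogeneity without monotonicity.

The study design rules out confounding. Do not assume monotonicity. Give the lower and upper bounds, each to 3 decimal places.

0.706 ≤ PN ≤ 1.000

p₁ = P(outcome | exposed) = 65/501 = 0.12974
p₀ = P(outcome | unexposed) = 16/420 = 0.038095
Under exogeneity alone the bounds on PN are max{0,(p₁−p₀)/p₁} ≤ PN ≤ min{1,(1−p₀)/p₁}.
  lower = (p₁ − p₀)/p₁ = 0.091645 / 0.12974 ≈ 0.7064
  upper = min{1, (1 − p₀)/p₁} = 0.9619 / 0.12974 ≈ 7.4141 → capped at 1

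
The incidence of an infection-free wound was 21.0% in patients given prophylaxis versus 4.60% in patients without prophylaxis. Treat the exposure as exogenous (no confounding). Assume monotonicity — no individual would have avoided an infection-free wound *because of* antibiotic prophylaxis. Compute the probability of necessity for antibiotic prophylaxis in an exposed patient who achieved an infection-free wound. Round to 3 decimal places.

p₁ = 0.21, p₀ = 0.046.
Under exogeneity and monotonicity, PN = (p₁ − p₀) / p₁.
PN = (0.21 − 0.046) / 0.21 = 0.164 / 0.21 ≈ 0.7810

PN ≈ 0.781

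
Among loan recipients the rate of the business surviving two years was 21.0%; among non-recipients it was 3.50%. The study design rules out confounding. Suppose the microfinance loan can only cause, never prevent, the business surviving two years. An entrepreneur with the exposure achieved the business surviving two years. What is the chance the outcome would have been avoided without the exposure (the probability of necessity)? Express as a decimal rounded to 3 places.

p₁ = 0.21, p₀ = 0.035.
Under exogeneity and monotonicity, PN = (p₁ − p₀) / p₁.
PN = (0.21 − 0.035) / 0.21 = 0.175 / 0.21 ≈ 0.8333

PN ≈ 0.833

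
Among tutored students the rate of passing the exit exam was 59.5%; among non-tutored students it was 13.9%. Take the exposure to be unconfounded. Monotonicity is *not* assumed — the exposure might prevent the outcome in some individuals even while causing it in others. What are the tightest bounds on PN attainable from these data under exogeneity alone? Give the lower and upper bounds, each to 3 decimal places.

p₁ = 0.595, p₀ = 0.139.
Under exogeneity alone the bounds on PN are max{0,(p₁−p₀)/p₁} ≤ PN ≤ min{1,(1−p₀)/p₁}.
  lower = (p₁ − p₀)/p₁ = 0.456 / 0.595 ≈ 0.7664
  upper = min{1, (1 − p₀)/p₁} = 0.861 / 0.595 ≈ 1.4471 → capped at 1

0.766 ≤ PN ≤ 1.000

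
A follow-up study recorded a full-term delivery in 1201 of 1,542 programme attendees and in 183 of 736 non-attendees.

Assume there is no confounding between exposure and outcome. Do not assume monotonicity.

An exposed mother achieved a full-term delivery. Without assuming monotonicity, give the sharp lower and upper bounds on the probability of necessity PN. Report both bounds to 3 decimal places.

p₁ = P(outcome | exposed) = 1201/1542 = 0.77886
p₀ = P(outcome | unexposed) = 183/736 = 0.24864
Under exogeneity alone the bounds on PN are max{0,(p₁−p₀)/p₁} ≤ PN ≤ min{1,(1−p₀)/p₁}.
  lower = (p₁ − p₀)/p₁ = 0.53022 / 0.77886 ≈ 0.6808
  upper = min{1, (1 − p₀)/p₁} = 0.75136 / 0.77886 ≈ 0.9647

0.681 ≤ PN ≤ 0.965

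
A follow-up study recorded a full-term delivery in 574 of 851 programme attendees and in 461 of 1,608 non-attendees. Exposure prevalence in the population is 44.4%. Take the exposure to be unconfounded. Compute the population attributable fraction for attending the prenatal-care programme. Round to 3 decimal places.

PAF ≈ 0.375

p₁ = P(outcome | exposed) = 574/851 = 0.6745
p₀ = P(outcome | unexposed) = 461/1608 = 0.28669
Overall risk P(Y=1) = π·p₁ + (1−π)·p₀ = 0.444×0.6745 + 0.556×0.28669 = 0.45888.
Under exogeneity, PAF = [P(Y=1) − p₀] / P(Y=1).
PAF = (0.45888 − 0.28669) / 0.45888 ≈ 0.3752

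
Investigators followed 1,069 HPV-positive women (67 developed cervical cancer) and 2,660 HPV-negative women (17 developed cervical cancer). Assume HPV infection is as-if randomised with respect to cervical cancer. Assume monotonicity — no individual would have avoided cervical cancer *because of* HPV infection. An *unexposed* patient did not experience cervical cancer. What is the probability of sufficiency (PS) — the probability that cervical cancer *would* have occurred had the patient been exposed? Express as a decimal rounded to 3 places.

p₁ = P(outcome | exposed) = 67/1069 = 0.062675
p₀ = P(outcome | unexposed) = 17/2660 = 0.006391
Under exogeneity and monotonicity, PS = (p₁ − p₀) / (1 − p₀).
PS = (0.062675 − 0.006391) / (1 − 0.006391) = 0.056284 / 0.99361 ≈ 0.0566

PS ≈ 0.057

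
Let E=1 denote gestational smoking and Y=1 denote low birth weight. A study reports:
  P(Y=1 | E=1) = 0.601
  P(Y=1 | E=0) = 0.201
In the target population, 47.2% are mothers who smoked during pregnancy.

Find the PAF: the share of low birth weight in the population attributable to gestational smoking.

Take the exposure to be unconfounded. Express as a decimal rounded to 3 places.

Let p₁ = 0.601, p₀ = 0.201.
Overall risk P(Y=1) = π·p₁ + (1−π)·p₀ = 0.472×0.601 + 0.528×0.201 = 0.3898.
Under exogeneity, PAF = [P(Y=1) − p₀] / P(Y=1).
PAF = (0.3898 − 0.201) / 0.3898 ≈ 0.4844

PAF ≈ 0.484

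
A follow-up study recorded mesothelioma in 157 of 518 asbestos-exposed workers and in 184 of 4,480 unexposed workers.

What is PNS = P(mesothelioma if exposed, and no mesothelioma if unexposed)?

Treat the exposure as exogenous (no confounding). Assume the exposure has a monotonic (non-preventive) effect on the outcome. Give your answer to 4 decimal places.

PNS ≈ 0.2620

p₁ = P(outcome | exposed) = 157/518 = 0.30309
p₀ = P(outcome | unexposed) = 184/4480 = 0.041071
Under exogeneity and monotonicity, PNS = p₁ − p₀.
PNS = 0.30309 − 0.041071 = 0.26202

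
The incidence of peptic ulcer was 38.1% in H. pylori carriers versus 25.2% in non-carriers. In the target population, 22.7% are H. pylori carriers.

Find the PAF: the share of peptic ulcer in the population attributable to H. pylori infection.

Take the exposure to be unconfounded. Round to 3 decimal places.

PAF ≈ 0.104

p₁ = 0.381, p₀ = 0.252.
Overall risk P(Y=1) = π·p₁ + (1−π)·p₀ = 0.227×0.381 + 0.773×0.252 = 0.28128.
Under exogeneity, PAF = [P(Y=1) − p₀] / P(Y=1).
PAF = (0.28128 − 0.252) / 0.28128 ≈ 0.1041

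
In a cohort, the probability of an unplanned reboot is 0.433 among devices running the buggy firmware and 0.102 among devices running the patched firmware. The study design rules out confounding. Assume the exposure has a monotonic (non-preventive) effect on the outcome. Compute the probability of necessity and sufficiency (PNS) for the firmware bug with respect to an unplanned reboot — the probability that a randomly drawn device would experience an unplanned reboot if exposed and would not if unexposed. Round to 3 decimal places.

PNS ≈ 0.331

Let p₁ = 0.433, p₀ = 0.102.
Under exogeneity and monotonicity, PNS = p₁ − p₀.
PNS = 0.433 − 0.102 = 0.331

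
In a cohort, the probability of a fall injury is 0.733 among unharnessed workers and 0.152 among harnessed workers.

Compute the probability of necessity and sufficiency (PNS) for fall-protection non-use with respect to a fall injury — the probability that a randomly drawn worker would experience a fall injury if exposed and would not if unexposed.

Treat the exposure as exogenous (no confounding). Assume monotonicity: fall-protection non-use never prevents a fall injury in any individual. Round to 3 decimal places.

Let p₁ = 0.733, p₀ = 0.152.
Under exogeneity and monotonicity, PNS = p₁ − p₀.
PNS = 0.733 − 0.152 = 0.581

PNS ≈ 0.581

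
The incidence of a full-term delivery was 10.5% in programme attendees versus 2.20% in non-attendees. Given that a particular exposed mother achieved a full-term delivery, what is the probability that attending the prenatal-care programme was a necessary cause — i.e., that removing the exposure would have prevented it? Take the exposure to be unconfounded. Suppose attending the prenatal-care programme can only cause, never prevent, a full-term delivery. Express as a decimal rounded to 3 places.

p₁ = 0.105, p₀ = 0.022.
Under exogeneity and monotonicity, PN = (p₁ − p₀) / p₁.
PN = (0.105 − 0.022) / 0.105 = 0.083 / 0.105 ≈ 0.7905

PN ≈ 0.790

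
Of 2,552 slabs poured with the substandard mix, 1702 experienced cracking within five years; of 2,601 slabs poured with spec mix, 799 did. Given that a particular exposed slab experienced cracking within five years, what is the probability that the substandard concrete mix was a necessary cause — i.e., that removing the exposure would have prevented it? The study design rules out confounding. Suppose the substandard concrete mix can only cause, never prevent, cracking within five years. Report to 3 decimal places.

p₁ = P(outcome | exposed) = 1702/2552 = 0.66693
p₀ = P(outcome | unexposed) = 799/2601 = 0.30719
Under exogeneity and monotonicity, PN = (p₁ − p₀) / p₁.
PN = (0.66693 − 0.30719) / 0.66693 = 0.35974 / 0.66693 ≈ 0.5394

PN ≈ 0.539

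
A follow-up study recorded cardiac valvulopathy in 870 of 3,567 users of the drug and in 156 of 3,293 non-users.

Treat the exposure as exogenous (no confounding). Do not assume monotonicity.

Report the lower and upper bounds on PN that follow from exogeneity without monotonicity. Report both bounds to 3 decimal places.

p₁ = P(outcome | exposed) = 870/3567 = 0.2439
p₀ = P(outcome | unexposed) = 156/3293 = 0.047373
Under exogeneity alone the bounds on PN are max{0,(p₁−p₀)/p₁} ≤ PN ≤ min{1,(1−p₀)/p₁}.
  lower = (p₁ − p₀)/p₁ = 0.19653 / 0.2439 ≈ 0.8058
  upper = min{1, (1 − p₀)/p₁} = 0.95263 / 0.2439 ≈ 3.9058 → capped at 1

0.806 ≤ PN ≤ 1.000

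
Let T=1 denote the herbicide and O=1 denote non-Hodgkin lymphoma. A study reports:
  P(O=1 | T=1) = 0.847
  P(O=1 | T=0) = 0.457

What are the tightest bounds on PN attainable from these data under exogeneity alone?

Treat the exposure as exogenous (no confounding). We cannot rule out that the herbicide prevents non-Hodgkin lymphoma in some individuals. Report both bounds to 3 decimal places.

0.460 ≤ PN ≤ 0.641

Let p₁ = 0.847, p₀ = 0.457.
Under exogeneity alone the bounds on PN are max{0,(p₁−p₀)/p₁} ≤ PN ≤ min{1,(1−p₀)/p₁}.
  lower = (p₁ − p₀)/p₁ = 0.39 / 0.847 ≈ 0.4604
  upper = min{1, (1 − p₀)/p₁} = 0.543 / 0.847 ≈ 0.6411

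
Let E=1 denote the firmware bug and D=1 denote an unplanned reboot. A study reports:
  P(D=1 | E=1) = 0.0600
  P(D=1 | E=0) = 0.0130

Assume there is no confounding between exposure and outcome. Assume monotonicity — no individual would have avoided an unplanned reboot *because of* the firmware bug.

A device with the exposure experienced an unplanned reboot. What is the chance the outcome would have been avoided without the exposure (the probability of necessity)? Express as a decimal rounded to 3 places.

Let p₁ = 0.06, p₀ = 0.013.
Under exogeneity and monotonicity, PN = (p₁ − p₀) / p₁.
PN = (0.06 − 0.013) / 0.06 = 0.047 / 0.06 ≈ 0.7833

PN ≈ 0.783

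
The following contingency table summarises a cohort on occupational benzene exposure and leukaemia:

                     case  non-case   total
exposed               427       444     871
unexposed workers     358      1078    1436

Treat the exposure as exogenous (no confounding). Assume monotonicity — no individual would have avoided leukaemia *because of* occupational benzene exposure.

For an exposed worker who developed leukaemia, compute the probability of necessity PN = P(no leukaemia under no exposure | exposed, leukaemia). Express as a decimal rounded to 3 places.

p₁ = P(outcome | exposed) = 427/871 = 0.49024
p₀ = P(outcome | unexposed) = 358/1436 = 0.2493
Under exogeneity and monotonicity, PN = (p₁ − p₀)/p₁.
PN = (0.49024 − 0.2493) / 0.49024 ≈ 0.4915

PN ≈ 0.491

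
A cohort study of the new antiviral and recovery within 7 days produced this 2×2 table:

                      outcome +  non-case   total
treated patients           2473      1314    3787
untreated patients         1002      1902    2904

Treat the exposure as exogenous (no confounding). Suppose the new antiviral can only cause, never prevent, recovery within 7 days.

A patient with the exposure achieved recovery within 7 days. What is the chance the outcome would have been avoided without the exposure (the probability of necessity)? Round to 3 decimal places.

p₁ = P(outcome | exposed) = 2473/3787 = 0.65302
p₀ = P(outcome | unexposed) = 1002/2904 = 0.34504
Under exogeneity and monotonicity, PN = (p₁ − p₀) / p₁.
PN = (0.65302 − 0.34504) / 0.65302 = 0.30798 / 0.65302 ≈ 0.4716

PN ≈ 0.472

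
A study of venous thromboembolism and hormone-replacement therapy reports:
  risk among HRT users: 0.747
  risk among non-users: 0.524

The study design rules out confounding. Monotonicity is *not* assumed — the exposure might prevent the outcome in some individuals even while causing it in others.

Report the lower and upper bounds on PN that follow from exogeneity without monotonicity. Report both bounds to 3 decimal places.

0.299 ≤ PN ≤ 0.637

Let p₁ = 0.747, p₀ = 0.524.
Under exogeneity alone the bounds on PN are max{0,(p₁−p₀)/p₁} ≤ PN ≤ min{1,(1−p₀)/p₁}.
  lower = (p₁ − p₀)/p₁ = 0.223 / 0.747 ≈ 0.2985
  upper = min{1, (1 − p₀)/p₁} = 0.476 / 0.747 ≈ 0.6372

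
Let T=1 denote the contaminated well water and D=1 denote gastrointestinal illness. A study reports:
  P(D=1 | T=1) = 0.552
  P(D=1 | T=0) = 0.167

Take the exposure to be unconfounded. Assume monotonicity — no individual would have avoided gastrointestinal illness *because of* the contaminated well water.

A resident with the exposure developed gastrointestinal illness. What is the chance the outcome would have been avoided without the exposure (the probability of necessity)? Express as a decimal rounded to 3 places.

PN ≈ 0.697

Let p₁ = 0.552, p₀ = 0.167.
Under exogeneity and monotonicity, PN = (p₁ − p₀) / p₁.
PN = (0.552 − 0.167) / 0.552 = 0.385 / 0.552 ≈ 0.6975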